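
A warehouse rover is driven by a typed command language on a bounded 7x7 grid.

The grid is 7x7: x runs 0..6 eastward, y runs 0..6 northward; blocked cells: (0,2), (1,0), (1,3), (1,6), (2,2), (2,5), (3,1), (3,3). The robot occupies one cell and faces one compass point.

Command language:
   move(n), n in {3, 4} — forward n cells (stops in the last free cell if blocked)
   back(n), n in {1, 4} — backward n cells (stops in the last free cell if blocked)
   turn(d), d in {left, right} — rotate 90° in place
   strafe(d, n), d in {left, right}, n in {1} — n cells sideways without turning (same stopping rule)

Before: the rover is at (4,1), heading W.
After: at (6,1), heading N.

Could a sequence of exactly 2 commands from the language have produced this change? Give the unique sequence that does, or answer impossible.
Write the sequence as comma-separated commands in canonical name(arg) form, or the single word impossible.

key: position moved to (6,1) AND the heading swung to N — translation plus rotation needed
start: at (4,1), heading W
t=1 back(4) ⇒ at (6,1), heading W
t=2 turn(right) ⇒ at (6,1), heading N
all 64 alternatives checked — unique.

back(4), turn(right)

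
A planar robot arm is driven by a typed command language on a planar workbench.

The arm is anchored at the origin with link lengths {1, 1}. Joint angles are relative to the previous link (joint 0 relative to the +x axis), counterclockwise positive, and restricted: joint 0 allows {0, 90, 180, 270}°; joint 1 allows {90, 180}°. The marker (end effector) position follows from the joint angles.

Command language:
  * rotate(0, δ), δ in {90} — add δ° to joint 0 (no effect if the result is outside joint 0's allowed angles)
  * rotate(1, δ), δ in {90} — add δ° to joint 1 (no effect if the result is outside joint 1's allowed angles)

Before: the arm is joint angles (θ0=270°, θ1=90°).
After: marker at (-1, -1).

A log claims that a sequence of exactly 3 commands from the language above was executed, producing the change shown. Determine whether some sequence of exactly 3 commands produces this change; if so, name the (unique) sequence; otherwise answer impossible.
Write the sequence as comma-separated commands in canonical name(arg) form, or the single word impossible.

rotate(0, 90), rotate(0, 90), rotate(0, 90)

initial: joint angles (θ0=270°, θ1=90°)
t=1 rotate(0, 90) ⇒ joint angles (θ0=0°, θ1=90°)
t=2 rotate(0, 90) ⇒ joint angles (θ0=90°, θ1=90°)
t=3 rotate(0, 90) ⇒ joint angles (θ0=180°, θ1=90°)
all 8 alternatives checked — unique.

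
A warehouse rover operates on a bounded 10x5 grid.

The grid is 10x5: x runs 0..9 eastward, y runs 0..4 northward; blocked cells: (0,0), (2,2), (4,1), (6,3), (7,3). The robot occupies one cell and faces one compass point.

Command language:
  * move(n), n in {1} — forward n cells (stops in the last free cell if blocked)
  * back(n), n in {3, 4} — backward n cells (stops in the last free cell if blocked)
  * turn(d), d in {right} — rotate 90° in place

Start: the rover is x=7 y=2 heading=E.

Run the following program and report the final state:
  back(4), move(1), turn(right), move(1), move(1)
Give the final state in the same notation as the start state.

begin: x=7 y=2 heading=E
t=1 back(4) ⇒ x=3 y=2 heading=E
t=2 move(1) ⇒ x=4 y=2 heading=E
t=3 turn(right) ⇒ x=4 y=2 heading=S
t=4 move(1) ⇒ x=4 y=2 heading=S
t=5 move(1) ⇒ x=4 y=2 heading=S

x=4 y=2 heading=S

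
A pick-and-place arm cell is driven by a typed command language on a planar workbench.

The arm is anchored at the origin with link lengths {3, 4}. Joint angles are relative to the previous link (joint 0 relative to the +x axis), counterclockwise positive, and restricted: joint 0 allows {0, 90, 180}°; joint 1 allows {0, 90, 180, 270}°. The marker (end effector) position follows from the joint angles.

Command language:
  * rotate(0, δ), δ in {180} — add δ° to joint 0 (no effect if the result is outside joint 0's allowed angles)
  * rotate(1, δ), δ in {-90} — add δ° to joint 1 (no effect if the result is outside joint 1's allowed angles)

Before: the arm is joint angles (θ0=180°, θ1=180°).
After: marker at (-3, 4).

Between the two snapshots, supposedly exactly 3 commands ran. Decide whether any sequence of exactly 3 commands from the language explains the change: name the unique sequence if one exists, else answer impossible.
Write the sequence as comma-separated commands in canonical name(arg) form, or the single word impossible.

rotate(1, -90), rotate(1, -90), rotate(1, -90)

begin: joint angles (θ0=180°, θ1=180°)
1. rotate(1, -90) → joint angles (θ0=180°, θ1=90°)
2. rotate(1, -90) → joint angles (θ0=180°, θ1=0°)
3. rotate(1, -90) → joint angles (θ0=180°, θ1=270°)
no other 3-command option fits: unique.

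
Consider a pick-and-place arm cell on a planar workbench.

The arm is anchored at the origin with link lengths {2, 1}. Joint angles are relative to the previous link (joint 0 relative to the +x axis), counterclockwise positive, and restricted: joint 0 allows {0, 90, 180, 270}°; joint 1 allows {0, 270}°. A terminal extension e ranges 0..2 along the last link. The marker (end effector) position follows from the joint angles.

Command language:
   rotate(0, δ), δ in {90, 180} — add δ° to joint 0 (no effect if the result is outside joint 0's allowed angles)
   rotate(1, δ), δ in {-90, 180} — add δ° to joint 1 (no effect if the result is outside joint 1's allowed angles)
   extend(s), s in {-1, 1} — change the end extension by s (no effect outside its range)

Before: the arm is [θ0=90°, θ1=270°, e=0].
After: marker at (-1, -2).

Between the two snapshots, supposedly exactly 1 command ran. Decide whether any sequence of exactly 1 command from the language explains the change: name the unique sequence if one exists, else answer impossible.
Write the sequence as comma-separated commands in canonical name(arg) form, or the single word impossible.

rotate(0, 180)

begin: [θ0=90°, θ1=270°, e=0]
t=1 rotate(0, 180) ⇒ [θ0=270°, θ1=270°, e=0]
no rival 1-sequence matches.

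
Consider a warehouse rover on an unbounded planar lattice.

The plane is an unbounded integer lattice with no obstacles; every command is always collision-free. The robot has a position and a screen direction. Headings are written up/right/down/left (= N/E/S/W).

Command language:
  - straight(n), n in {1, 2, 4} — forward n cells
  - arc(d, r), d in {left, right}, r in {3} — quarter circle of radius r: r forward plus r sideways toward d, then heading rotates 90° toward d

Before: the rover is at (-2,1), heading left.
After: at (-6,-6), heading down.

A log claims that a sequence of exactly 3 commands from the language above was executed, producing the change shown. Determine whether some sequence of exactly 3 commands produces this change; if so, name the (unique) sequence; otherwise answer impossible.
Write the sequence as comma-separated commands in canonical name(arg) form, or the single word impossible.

key: cell and facing (now S) both changed — the 3 commands mix motion and turning
from: at (-2,1), heading left
1. straight(1) → at (-3,1), heading left
2. arc(left, 3) → at (-6,-2), heading down
3. straight(4) → at (-6,-6), heading down
no other 3-command option fits: unique.

straight(1), arc(left, 3), straight(4)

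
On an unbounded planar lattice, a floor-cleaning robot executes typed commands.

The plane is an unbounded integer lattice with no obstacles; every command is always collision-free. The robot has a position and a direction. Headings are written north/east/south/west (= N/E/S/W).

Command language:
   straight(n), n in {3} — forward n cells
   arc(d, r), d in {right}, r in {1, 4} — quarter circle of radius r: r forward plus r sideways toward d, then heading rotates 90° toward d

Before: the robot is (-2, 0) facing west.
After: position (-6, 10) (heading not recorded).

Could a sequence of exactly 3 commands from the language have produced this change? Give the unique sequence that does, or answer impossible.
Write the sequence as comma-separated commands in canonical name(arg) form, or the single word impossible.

key: running straight(3) before arc(right, 4) would end elsewhere — order is forced
t0: (-2, 0) facing west
step 1 (arc(right, 4)): (-6, 4) facing north
step 2 (straight(3)): (-6, 7) facing north
step 3 (straight(3)): (-6, 10) facing north
no rival 3-sequence matches.

arc(right, 4), straight(3), straight(3)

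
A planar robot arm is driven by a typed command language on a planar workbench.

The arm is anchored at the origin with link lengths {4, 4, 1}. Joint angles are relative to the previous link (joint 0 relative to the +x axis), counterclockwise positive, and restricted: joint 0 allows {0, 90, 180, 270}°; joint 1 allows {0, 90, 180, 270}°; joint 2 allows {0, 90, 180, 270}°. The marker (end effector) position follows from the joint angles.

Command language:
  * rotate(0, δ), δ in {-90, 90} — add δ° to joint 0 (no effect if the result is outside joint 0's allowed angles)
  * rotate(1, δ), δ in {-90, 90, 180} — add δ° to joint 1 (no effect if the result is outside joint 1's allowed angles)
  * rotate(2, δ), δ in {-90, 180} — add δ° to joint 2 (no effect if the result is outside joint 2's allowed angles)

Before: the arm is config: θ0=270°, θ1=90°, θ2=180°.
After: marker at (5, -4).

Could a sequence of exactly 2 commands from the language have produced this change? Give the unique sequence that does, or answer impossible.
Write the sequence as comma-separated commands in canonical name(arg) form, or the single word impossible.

rotate(2, -90), rotate(2, -90)

initial: config: θ0=270°, θ1=90°, θ2=180°
1. rotate(2, -90) → config: θ0=270°, θ1=90°, θ2=90°
2. rotate(2, -90) → config: θ0=270°, θ1=90°, θ2=0°
uniquely the one of 49 2-step routes that fits.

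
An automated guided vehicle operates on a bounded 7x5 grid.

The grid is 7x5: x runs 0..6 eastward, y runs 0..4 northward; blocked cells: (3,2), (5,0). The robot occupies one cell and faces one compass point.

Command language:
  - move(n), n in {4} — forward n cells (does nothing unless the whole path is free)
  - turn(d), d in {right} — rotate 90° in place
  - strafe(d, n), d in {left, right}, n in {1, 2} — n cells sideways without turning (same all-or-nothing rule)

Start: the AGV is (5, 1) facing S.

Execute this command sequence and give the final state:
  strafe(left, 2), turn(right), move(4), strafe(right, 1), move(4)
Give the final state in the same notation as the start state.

t0: (5, 1) facing S
1. strafe(left, 2) → (5, 1) facing S
2. turn(right) → (5, 1) facing W
3. move(4) → (1, 1) facing W
4. strafe(right, 1) → (1, 2) facing W
5. move(4) → (1, 2) facing W

(1, 2) facing W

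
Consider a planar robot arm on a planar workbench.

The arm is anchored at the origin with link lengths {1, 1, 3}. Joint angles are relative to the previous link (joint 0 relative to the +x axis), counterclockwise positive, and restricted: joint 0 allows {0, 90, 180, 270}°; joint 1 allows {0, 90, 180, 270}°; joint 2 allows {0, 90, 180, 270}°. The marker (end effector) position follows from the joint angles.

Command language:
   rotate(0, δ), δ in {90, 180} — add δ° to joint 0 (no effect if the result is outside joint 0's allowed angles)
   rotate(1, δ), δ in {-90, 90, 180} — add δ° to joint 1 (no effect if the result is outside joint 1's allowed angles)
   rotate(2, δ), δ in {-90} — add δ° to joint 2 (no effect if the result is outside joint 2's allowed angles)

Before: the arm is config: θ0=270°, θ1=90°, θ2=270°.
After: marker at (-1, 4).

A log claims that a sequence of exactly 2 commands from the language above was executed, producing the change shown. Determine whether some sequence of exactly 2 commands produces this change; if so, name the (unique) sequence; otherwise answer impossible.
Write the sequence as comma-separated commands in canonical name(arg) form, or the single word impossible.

initial: config: θ0=270°, θ1=90°, θ2=270°
t=1 rotate(0, 90) ⇒ config: θ0=0°, θ1=90°, θ2=270°
t=2 rotate(0, 90) ⇒ config: θ0=90°, θ1=90°, θ2=270°
no rival 2-sequence matches.

rotate(0, 90), rotate(0, 90)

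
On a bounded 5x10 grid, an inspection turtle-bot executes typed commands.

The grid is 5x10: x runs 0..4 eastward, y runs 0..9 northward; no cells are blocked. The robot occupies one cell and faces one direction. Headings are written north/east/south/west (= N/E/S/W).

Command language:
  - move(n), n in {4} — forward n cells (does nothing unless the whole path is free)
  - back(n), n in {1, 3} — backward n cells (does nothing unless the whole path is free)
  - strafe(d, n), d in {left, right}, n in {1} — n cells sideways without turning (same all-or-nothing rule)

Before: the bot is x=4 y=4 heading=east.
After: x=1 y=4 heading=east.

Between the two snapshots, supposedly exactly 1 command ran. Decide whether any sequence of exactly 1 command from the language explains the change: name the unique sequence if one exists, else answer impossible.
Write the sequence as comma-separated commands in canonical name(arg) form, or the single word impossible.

key: heading stays E — the single command does not turn
begin: x=4 y=4 heading=east
t=1 back(3) ⇒ x=1 y=4 heading=east
no other 1-command option fits: unique.

back(3)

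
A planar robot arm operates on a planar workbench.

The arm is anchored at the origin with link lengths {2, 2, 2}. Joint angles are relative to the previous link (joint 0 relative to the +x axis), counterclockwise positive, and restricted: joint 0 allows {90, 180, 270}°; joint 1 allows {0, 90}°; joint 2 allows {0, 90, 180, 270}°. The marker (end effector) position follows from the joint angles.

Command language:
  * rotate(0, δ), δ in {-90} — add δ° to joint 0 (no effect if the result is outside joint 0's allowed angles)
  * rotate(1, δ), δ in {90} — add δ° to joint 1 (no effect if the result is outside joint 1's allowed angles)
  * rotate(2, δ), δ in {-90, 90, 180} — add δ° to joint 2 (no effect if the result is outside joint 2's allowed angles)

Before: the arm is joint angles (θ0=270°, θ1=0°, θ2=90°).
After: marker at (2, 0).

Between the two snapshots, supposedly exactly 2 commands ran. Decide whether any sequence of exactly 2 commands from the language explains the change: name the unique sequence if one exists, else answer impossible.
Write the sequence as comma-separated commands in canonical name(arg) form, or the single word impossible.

t0: joint angles (θ0=270°, θ1=0°, θ2=90°)
t=1 rotate(1, 90) ⇒ joint angles (θ0=270°, θ1=90°, θ2=90°)
t=2 rotate(1, 90) ⇒ joint angles (θ0=270°, θ1=90°, θ2=90°)
no rival 2-sequence matches.

rotate(1, 90), rotate(1, 90)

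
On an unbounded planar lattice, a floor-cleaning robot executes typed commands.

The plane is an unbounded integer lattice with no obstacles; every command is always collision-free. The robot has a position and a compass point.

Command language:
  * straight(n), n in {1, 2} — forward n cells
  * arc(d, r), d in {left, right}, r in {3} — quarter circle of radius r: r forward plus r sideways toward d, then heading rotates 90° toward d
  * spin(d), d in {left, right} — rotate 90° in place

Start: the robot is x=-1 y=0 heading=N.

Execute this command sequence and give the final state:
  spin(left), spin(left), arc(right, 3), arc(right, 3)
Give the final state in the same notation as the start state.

x=-7 y=0 heading=N

t0: x=-1 y=0 heading=N
[1] after spin(left): x=-1 y=0 heading=W
[2] after spin(left): x=-1 y=0 heading=S
[3] after arc(right, 3): x=-4 y=-3 heading=W
[4] after arc(right, 3): x=-7 y=0 heading=N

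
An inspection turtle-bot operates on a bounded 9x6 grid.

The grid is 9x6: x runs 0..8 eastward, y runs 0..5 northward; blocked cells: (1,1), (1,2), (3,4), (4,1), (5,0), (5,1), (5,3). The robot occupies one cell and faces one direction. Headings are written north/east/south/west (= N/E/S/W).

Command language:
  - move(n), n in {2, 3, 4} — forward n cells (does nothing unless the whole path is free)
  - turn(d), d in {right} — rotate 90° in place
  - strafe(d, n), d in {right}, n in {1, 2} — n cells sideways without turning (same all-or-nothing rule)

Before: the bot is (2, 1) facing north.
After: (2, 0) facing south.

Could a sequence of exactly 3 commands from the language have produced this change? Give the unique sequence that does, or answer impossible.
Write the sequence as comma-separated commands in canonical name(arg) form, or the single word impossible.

key: position moved to (2,0) AND the heading swung to S — translation plus rotation needed
initial: (2, 1) facing north
step 1 (turn(right)): (2, 1) facing east
step 2 (strafe(right, 1)): (2, 0) facing east
step 3 (turn(right)): (2, 0) facing south
no other 3-command option fits: unique.

turn(right), strafe(right, 1), turn(right)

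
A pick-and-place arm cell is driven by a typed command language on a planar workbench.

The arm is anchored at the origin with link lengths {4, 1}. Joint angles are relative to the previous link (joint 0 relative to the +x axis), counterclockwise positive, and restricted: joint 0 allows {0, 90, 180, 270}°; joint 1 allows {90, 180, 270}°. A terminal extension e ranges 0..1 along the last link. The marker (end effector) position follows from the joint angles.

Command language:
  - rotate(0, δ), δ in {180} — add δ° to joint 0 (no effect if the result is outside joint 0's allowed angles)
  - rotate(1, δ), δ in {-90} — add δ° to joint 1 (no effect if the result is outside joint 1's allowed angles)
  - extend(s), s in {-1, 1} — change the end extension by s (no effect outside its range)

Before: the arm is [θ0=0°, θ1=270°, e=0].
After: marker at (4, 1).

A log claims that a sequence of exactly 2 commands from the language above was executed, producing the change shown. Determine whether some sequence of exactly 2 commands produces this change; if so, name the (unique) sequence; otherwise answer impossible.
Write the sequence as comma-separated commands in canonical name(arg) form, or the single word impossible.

rotate(1, -90), rotate(1, -90)

t0: [θ0=0°, θ1=270°, e=0]
[1] after rotate(1, -90): [θ0=0°, θ1=180°, e=0]
[2] after rotate(1, -90): [θ0=0°, θ1=90°, e=0]
all 16 alternatives checked — unique.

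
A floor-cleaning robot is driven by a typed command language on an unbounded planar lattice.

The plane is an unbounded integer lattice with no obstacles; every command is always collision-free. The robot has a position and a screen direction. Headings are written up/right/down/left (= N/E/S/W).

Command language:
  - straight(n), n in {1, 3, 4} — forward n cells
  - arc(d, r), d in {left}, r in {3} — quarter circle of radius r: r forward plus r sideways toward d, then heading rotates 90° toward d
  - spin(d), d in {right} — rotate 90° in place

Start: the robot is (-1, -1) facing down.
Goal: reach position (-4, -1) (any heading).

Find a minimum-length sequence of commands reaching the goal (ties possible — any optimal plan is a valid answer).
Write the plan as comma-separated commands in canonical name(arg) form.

start: (-1, -1) facing down
step 1 (spin(right)): (-1, -1) facing left
step 2 (straight(3)): (-4, -1) facing left
shorter routes all fall short; 2 is best.

spin(right), straight(3)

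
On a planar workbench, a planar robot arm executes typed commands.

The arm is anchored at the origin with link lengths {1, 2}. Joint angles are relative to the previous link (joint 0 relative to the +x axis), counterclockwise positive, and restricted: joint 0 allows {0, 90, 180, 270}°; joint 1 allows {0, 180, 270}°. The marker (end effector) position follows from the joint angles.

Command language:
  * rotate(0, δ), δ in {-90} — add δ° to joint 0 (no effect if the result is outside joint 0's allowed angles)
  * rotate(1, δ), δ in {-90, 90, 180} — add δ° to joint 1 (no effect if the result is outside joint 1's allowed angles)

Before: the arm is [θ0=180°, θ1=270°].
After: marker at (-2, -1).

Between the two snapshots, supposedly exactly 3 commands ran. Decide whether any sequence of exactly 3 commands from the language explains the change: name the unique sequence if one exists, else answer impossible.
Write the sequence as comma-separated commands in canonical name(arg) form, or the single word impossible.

initial: [θ0=180°, θ1=270°]
[1] after rotate(0, -90): [θ0=90°, θ1=270°]
[2] after rotate(0, -90): [θ0=0°, θ1=270°]
[3] after rotate(0, -90): [θ0=270°, θ1=270°]
all 64 alternatives checked — unique.

rotate(0, -90), rotate(0, -90), rotate(0, -90)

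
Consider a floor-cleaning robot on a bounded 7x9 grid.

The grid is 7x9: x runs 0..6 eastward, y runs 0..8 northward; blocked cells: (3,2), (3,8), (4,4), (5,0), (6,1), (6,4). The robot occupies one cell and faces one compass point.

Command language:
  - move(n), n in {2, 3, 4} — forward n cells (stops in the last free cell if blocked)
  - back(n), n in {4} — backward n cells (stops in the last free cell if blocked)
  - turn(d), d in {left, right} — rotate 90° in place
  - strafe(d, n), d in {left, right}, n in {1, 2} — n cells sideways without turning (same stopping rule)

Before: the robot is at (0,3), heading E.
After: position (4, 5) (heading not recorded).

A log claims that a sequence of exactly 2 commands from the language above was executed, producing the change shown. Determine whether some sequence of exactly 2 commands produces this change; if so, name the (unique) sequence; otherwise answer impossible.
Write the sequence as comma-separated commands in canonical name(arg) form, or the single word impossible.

strafe(left, 2), move(4)

key: running move(4) before strafe(left, 2) would end elsewhere — order is forced
initial: at (0,3), heading E
step 1 (strafe(left, 2)): at (0,5), heading E
step 2 (move(4)): at (4,5), heading E
no other 2-command option fits: unique.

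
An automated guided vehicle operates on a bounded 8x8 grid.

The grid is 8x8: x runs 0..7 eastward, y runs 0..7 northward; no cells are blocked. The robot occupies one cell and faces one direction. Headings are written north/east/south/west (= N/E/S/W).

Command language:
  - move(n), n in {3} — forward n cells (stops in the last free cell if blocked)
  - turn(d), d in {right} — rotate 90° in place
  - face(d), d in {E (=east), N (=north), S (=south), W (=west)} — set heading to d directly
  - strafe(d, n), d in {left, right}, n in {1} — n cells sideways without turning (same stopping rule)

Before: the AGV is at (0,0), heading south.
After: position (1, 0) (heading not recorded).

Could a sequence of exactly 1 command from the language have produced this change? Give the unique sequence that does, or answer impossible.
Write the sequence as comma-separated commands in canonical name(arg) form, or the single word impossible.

start: at (0,0), heading south
1. strafe(left, 1) → at (1,0), heading south
all 8 alternatives checked — unique.

strafe(left, 1)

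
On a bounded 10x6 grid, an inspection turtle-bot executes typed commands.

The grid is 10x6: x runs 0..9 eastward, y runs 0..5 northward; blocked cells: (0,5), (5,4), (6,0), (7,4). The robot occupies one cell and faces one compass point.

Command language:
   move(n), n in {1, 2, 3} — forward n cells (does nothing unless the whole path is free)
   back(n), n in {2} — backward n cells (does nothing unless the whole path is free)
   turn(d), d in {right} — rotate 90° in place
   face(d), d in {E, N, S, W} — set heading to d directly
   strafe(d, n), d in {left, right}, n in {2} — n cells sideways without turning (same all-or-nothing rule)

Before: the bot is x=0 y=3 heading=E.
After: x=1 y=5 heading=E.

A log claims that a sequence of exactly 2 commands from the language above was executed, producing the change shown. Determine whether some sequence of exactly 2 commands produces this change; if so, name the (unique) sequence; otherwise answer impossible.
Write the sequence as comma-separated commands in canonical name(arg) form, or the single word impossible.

move(1), strafe(left, 2)

key: heading stays E — no command in the sequence turns
begin: x=0 y=3 heading=E
1. move(1) → x=1 y=3 heading=E
2. strafe(left, 2) → x=1 y=5 heading=E
no rival 2-sequence matches.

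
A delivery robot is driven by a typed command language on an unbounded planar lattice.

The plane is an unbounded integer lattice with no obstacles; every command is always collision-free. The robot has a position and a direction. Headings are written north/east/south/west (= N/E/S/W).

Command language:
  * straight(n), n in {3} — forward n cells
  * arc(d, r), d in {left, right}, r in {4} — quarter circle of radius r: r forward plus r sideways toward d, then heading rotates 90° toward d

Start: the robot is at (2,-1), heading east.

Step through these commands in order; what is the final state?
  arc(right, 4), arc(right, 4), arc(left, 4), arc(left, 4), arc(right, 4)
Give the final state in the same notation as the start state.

at (6,-21), heading south

from: at (2,-1), heading east
1. arc(right, 4) → at (6,-5), heading south
2. arc(right, 4) → at (2,-9), heading west
3. arc(left, 4) → at (-2,-13), heading south
4. arc(left, 4) → at (2,-17), heading east
5. arc(right, 4) → at (6,-21), heading south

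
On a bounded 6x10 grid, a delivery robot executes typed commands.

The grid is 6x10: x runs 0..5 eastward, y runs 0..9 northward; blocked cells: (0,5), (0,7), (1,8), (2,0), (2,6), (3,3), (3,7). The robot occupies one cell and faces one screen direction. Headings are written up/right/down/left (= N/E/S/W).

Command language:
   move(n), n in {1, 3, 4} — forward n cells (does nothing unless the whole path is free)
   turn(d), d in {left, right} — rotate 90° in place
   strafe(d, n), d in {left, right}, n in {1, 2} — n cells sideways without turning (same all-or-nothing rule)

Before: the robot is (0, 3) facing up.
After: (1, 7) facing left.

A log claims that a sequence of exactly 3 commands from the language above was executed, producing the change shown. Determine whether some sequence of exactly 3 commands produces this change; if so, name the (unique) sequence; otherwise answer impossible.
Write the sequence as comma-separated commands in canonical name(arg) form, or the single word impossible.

key: position moved to (1,7) AND the heading swung to W — translation plus rotation needed
t0: (0, 3) facing up
1. strafe(right, 1) → (1, 3) facing up
2. move(4) → (1, 7) facing up
3. turn(left) → (1, 7) facing left
uniquely the one of 729 3-step routes that fits.

strafe(right, 1), move(4), turn(left)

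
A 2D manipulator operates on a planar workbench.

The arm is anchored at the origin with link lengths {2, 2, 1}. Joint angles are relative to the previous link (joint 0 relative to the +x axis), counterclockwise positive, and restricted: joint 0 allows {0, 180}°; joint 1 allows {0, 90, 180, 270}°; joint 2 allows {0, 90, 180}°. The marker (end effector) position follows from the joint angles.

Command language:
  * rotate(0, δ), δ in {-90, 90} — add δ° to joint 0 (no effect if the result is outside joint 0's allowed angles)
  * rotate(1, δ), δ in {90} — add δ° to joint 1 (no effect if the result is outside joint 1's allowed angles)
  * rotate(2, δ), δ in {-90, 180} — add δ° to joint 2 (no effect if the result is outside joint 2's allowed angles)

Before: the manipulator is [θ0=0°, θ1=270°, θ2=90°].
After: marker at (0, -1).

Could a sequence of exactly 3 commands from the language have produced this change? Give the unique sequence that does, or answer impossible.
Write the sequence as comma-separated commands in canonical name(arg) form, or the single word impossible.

initial: [θ0=0°, θ1=270°, θ2=90°]
[1] after rotate(1, 90): [θ0=0°, θ1=0°, θ2=90°]
[2] after rotate(1, 90): [θ0=0°, θ1=90°, θ2=90°]
[3] after rotate(1, 90): [θ0=0°, θ1=180°, θ2=90°]
no rival 3-sequence matches.

rotate(1, 90), rotate(1, 90), rotate(1, 90)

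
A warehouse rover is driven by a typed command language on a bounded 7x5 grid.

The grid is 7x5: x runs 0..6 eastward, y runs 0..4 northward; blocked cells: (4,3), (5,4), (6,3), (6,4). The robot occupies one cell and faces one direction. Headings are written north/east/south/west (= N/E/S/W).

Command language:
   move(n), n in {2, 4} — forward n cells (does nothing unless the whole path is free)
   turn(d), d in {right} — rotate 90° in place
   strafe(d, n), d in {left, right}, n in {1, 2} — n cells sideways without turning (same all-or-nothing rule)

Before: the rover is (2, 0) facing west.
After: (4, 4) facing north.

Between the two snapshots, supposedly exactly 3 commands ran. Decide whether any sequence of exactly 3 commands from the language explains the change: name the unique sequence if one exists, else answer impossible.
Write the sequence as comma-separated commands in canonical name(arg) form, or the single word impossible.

turn(right), move(4), strafe(right, 2)

key: order matters: swapping turn(right) and strafe(right, 2) lands elsewhere
initial: (2, 0) facing west
1. turn(right) → (2, 0) facing north
2. move(4) → (2, 4) facing north
3. strafe(right, 2) → (4, 4) facing north
all 343 alternatives checked — unique.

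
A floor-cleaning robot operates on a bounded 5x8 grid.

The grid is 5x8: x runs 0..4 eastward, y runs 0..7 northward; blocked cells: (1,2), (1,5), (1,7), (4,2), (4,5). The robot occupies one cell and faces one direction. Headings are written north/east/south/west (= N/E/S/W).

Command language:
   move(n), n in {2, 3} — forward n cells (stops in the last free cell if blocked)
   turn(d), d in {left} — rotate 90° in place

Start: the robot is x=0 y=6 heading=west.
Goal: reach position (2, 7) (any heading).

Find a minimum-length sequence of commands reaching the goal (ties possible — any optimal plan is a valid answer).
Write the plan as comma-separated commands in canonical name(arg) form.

turn(left), turn(left), move(2), turn(left), move(2)

start: x=0 y=6 heading=west
1. turn(left) → x=0 y=6 heading=south
2. turn(left) → x=0 y=6 heading=east
3. move(2) → x=2 y=6 heading=east
4. turn(left) → x=2 y=6 heading=north
5. move(2) → x=2 y=7 heading=north
nothing shorter than 5 reaches the goal.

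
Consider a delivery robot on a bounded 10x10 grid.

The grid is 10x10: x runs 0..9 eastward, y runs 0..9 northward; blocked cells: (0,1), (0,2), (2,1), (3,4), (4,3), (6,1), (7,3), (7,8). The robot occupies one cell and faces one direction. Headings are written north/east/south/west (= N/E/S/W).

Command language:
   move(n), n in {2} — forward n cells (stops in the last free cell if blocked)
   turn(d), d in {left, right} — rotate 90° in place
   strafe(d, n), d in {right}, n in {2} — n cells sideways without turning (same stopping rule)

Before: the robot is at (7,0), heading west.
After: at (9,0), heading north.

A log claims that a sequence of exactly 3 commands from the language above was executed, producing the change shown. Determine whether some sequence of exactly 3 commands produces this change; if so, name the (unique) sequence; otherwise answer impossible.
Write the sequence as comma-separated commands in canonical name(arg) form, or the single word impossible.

key: running strafe(right, 2) before turn(right) would end elsewhere — order is forced
t0: at (7,0), heading west
t=1 turn(right) ⇒ at (7,0), heading north
t=2 strafe(right, 2) ⇒ at (9,0), heading north
t=3 strafe(right, 2) ⇒ at (9,0), heading north
no other 3-command option fits: unique.

turn(right), strafe(right, 2), strafe(right, 2)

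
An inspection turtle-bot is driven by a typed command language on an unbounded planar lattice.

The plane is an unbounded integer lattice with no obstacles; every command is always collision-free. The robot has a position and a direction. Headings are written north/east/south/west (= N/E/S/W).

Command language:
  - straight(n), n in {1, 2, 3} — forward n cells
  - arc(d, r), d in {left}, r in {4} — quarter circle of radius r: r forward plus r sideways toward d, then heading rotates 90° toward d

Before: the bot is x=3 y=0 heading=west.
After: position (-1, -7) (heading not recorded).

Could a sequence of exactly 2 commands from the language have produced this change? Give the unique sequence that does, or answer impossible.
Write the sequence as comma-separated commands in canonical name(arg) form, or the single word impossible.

key: order matters: swapping arc(left, 4) and straight(3) lands elsewhere
start: x=3 y=0 heading=west
t=1 arc(left, 4) ⇒ x=-1 y=-4 heading=south
t=2 straight(3) ⇒ x=-1 y=-7 heading=south
uniquely the one of 16 2-step routes that fits.

arc(left, 4), straight(3)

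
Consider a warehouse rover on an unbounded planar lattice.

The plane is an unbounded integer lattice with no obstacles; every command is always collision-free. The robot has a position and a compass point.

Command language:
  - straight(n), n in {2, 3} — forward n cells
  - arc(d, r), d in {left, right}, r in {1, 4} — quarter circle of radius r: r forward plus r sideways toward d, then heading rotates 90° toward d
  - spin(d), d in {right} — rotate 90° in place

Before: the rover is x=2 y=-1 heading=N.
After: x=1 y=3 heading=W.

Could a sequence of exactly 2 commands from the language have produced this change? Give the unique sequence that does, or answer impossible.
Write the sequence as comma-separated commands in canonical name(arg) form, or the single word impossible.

straight(3), arc(left, 1)

key: order matters: swapping straight(3) and arc(left, 1) lands elsewhere
start: x=2 y=-1 heading=N
t=1 straight(3) ⇒ x=2 y=2 heading=N
t=2 arc(left, 1) ⇒ x=1 y=3 heading=W
uniquely the one of 49 2-step routes that fits.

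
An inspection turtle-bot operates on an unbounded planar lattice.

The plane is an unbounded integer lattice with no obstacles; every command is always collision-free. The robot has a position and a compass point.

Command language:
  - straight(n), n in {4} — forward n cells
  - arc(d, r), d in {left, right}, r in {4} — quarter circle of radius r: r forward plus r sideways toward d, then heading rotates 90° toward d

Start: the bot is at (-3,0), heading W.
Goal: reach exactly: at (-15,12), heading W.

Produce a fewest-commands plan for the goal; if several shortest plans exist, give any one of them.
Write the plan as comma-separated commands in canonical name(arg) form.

arc(right, 4), straight(4), arc(left, 4), straight(4)

start: at (-3,0), heading W
t=1 arc(right, 4) ⇒ at (-7,4), heading N
t=2 straight(4) ⇒ at (-7,8), heading N
t=3 arc(left, 4) ⇒ at (-11,12), heading W
t=4 straight(4) ⇒ at (-15,12), heading W
minimal: 4 command(s), checked below 4.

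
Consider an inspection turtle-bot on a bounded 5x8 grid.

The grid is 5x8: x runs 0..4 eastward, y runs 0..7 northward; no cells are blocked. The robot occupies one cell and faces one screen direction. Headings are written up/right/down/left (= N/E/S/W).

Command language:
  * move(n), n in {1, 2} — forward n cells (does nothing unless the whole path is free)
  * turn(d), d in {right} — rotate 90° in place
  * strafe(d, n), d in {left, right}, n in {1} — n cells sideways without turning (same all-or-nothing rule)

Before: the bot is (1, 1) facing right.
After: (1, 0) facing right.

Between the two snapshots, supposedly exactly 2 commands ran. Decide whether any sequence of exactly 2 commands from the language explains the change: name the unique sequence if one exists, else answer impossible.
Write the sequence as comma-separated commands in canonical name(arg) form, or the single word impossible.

strafe(right, 1), strafe(right, 1)

key: the second strafe(right, 1) would leave the grid, so it does nothing
from: (1, 1) facing right
step 1 (strafe(right, 1)): (1, 0) facing right
step 2 (strafe(right, 1)): (1, 0) facing right
no rival 2-sequence matches.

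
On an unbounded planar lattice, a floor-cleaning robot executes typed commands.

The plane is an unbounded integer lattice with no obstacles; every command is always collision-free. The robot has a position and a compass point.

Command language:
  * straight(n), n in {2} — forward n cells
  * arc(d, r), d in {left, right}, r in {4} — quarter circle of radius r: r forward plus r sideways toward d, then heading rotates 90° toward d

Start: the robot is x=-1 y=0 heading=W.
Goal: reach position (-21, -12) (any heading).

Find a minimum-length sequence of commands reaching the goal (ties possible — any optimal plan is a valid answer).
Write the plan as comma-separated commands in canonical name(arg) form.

arc(left, 4), arc(right, 4), arc(left, 4), arc(right, 4), arc(right, 4)

start: x=-1 y=0 heading=W
step 1 (arc(left, 4)): x=-5 y=-4 heading=S
step 2 (arc(right, 4)): x=-9 y=-8 heading=W
step 3 (arc(left, 4)): x=-13 y=-12 heading=S
step 4 (arc(right, 4)): x=-17 y=-16 heading=W
step 5 (arc(right, 4)): x=-21 y=-12 heading=N
nothing shorter than 5 reaches the goal.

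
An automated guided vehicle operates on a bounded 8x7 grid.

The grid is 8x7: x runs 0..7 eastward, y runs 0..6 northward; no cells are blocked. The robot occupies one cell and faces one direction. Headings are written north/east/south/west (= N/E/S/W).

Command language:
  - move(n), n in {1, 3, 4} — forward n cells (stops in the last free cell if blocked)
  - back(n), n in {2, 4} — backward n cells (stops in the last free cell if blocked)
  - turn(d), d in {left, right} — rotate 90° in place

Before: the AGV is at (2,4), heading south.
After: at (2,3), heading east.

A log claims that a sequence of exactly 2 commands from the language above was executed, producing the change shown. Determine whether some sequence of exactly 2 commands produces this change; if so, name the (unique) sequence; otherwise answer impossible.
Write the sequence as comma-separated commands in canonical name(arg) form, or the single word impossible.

move(1), turn(left)

key: cell and facing (now E) both changed — the 2 commands mix motion and turning
initial: at (2,4), heading south
step 1 (move(1)): at (2,3), heading south
step 2 (turn(left)): at (2,3), heading east
no rival 2-sequence matches.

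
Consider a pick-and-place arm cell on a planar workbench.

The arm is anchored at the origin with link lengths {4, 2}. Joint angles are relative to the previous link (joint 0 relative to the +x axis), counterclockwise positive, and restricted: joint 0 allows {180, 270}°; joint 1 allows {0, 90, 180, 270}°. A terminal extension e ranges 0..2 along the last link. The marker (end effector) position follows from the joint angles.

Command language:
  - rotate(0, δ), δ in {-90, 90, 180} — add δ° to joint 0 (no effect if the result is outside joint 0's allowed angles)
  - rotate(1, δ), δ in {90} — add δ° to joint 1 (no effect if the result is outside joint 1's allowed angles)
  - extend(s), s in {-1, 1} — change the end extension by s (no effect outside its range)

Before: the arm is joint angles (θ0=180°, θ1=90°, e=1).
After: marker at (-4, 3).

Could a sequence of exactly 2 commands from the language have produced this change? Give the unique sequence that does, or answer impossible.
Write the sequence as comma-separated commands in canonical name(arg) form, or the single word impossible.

start: joint angles (θ0=180°, θ1=90°, e=1)
t=1 rotate(1, 90) ⇒ joint angles (θ0=180°, θ1=180°, e=1)
t=2 rotate(1, 90) ⇒ joint angles (θ0=180°, θ1=270°, e=1)
no rival 2-sequence matches.

rotate(1, 90), rotate(1, 90)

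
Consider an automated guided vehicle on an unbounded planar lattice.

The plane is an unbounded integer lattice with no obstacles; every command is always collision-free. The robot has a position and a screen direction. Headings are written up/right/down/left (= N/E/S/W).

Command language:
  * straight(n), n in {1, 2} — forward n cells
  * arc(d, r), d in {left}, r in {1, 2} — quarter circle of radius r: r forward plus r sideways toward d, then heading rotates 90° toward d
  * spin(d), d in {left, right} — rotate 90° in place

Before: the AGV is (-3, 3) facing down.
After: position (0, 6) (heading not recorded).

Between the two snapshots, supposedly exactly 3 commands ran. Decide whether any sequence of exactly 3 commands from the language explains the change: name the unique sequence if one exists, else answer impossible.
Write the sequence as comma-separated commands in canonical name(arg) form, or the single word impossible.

arc(left, 1), arc(left, 2), straight(2)

key: order matters: swapping arc(left, 1) and straight(2) lands elsewhere
begin: (-3, 3) facing down
t=1 arc(left, 1) ⇒ (-2, 2) facing right
t=2 arc(left, 2) ⇒ (0, 4) facing up
t=3 straight(2) ⇒ (0, 6) facing up
no rival 3-sequence matches.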